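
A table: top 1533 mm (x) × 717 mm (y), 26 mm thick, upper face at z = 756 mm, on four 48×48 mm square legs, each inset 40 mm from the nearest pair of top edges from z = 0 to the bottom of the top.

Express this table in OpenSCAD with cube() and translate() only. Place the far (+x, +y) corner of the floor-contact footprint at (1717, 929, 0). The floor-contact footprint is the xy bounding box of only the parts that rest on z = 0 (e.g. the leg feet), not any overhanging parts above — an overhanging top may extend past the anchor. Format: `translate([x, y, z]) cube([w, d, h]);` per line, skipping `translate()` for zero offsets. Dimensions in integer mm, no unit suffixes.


translate([224, 252, 730]) cube([1533, 717, 26]);
translate([264, 292, 0]) cube([48, 48, 730]);
translate([1669, 292, 0]) cube([48, 48, 730]);
translate([264, 881, 0]) cube([48, 48, 730]);
translate([1669, 881, 0]) cube([48, 48, 730]);


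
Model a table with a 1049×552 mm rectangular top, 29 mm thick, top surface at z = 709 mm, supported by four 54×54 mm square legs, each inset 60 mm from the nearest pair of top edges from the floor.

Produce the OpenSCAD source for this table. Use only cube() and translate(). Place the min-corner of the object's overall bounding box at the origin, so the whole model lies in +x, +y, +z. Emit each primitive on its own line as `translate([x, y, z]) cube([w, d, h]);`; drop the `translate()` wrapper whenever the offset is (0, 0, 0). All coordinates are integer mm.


translate([0, 0, 680]) cube([1049, 552, 29]);
translate([60, 60, 0]) cube([54, 54, 680]);
translate([935, 60, 0]) cube([54, 54, 680]);
translate([60, 438, 0]) cube([54, 54, 680]);
translate([935, 438, 0]) cube([54, 54, 680]);


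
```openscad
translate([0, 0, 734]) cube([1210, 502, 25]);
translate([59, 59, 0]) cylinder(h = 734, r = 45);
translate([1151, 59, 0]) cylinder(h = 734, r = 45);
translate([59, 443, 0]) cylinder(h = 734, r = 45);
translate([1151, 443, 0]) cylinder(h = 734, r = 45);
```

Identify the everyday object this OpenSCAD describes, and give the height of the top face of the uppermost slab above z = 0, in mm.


A table. The table height is 759 mm.

A 1210×502×25 slab sits at z = 734 on four Ø90 mm round legs — a table. The top surface is at 734 + 25 = 759 mm.


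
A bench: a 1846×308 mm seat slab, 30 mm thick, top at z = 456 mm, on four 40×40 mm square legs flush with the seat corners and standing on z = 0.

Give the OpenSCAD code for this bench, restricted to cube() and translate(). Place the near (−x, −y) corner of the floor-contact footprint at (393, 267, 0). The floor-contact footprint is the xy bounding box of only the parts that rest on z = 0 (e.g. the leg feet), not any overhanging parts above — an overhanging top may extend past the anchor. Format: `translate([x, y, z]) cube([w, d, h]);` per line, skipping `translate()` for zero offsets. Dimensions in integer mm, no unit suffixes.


translate([393, 267, 426]) cube([1846, 308, 30]);
translate([393, 267, 0]) cube([40, 40, 426]);
translate([393, 535, 0]) cube([40, 40, 426]);
translate([2199, 267, 0]) cube([40, 40, 426]);
translate([2199, 535, 0]) cube([40, 40, 426]);


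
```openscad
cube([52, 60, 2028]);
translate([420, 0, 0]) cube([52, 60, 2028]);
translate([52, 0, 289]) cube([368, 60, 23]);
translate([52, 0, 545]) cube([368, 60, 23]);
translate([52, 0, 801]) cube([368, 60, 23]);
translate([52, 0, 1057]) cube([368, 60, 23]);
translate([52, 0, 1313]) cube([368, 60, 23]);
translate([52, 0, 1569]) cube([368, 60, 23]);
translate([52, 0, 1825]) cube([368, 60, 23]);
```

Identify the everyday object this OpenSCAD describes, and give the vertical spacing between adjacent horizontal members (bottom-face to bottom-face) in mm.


A ladder. The rung spacing is 256 mm.

Two tall 52×60 posts with 7 short bars between them — a ladder. Adjacent rungs sit at z = 289 and z = 545, so the spacing is 545 − 289 = 256 mm.


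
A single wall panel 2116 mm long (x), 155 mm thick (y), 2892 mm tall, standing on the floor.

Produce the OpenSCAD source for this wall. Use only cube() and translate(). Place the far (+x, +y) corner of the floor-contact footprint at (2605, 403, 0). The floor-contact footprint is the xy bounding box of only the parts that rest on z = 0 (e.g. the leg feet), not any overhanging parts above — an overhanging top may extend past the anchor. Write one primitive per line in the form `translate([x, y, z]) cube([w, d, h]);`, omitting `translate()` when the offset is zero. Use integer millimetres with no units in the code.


translate([489, 248, 0]) cube([2116, 155, 2892]);


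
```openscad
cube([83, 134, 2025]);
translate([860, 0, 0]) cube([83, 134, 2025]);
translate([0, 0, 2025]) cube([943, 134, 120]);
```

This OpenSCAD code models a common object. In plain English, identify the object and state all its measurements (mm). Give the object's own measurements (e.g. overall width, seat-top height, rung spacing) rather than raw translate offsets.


A door frame. The clear opening is 777 mm wide and 2025 mm high. Two 83 mm wide jambs, 134 mm deep, stand either side of the opening from the floor to the top of the opening. A 120 mm thick head sits across the top of both jambs, spanning the full outside width of the frame.


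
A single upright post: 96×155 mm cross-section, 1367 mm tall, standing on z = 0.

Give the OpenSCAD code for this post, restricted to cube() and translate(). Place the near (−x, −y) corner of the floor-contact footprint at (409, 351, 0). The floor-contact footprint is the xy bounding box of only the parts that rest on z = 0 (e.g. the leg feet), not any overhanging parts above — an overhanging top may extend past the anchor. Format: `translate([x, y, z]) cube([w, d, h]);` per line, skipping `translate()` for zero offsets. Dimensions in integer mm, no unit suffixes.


translate([409, 351, 0]) cube([96, 155, 1367]);


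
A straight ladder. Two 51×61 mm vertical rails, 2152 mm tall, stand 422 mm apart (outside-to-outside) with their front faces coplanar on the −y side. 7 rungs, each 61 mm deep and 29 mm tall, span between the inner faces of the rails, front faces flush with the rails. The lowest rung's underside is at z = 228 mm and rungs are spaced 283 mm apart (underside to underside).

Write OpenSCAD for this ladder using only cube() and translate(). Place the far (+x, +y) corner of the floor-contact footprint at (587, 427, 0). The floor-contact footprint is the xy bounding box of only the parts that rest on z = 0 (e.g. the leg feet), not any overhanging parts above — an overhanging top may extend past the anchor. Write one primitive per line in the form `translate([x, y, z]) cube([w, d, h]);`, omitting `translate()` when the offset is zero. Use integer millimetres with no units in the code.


translate([165, 366, 0]) cube([51, 61, 2152]);
translate([536, 366, 0]) cube([51, 61, 2152]);
translate([216, 366, 228]) cube([320, 61, 29]);
translate([216, 366, 511]) cube([320, 61, 29]);
translate([216, 366, 794]) cube([320, 61, 29]);
translate([216, 366, 1077]) cube([320, 61, 29]);
translate([216, 366, 1360]) cube([320, 61, 29]);
translate([216, 366, 1643]) cube([320, 61, 29]);
translate([216, 366, 1926]) cube([320, 61, 29]);


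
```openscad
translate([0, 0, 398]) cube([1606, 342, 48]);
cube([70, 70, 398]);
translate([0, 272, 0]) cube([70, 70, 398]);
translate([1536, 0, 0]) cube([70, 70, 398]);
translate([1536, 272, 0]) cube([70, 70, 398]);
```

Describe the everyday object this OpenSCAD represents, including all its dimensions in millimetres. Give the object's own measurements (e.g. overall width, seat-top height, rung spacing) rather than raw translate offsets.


A long wooden bench with a 1606 mm (x) × 342 mm (y) seat, 48 mm thick, its top surface 446 mm above the floor. Four 70 mm square legs at the seat corners, flush with the edges, run from z = 0 to the seat underside.


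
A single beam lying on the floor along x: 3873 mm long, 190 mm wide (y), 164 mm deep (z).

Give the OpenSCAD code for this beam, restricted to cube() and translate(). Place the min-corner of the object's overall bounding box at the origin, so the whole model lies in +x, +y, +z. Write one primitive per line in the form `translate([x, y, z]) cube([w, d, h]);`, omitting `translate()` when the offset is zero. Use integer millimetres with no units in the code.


cube([3873, 190, 164]);


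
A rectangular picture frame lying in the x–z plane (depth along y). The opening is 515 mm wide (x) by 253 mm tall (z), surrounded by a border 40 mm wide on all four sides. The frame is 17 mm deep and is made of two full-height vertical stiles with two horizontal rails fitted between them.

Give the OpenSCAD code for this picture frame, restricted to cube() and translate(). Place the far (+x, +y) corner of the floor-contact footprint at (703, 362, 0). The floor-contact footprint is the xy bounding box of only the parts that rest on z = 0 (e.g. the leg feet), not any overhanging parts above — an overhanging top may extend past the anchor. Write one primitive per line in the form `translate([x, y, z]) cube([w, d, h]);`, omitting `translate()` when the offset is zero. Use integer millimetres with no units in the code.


translate([108, 345, 0]) cube([40, 17, 333]);
translate([663, 345, 0]) cube([40, 17, 333]);
translate([148, 345, 0]) cube([515, 17, 40]);
translate([148, 345, 293]) cube([515, 17, 40]);


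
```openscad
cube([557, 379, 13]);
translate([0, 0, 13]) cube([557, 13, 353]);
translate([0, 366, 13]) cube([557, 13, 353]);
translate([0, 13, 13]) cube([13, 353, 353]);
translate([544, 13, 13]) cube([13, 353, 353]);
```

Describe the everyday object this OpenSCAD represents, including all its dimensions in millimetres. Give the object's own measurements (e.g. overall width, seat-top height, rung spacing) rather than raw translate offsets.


An open-topped rectangular box: outside dimensions 557×379×366 mm, with a uniform wall and base thickness of 13 mm. The base is a full 557×379 slab on the floor; four walls sit on top of the base. The front and back walls (the −y and +y sides) span the full width; the two side walls fit between them.


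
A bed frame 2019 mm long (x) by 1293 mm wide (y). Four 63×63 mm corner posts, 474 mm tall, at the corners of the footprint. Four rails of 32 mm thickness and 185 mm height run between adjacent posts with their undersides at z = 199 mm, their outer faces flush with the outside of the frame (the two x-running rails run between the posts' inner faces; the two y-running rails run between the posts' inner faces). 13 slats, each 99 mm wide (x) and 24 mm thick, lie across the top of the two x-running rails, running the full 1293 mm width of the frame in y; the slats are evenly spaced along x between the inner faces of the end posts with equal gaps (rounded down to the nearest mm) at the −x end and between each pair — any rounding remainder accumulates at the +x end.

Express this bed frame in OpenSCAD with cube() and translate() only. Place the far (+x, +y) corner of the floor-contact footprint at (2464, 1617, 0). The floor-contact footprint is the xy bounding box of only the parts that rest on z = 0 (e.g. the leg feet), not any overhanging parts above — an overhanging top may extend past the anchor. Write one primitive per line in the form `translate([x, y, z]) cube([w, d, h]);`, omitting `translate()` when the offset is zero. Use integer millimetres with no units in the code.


// slat z = rail_z + rail_h = 199 + 185 = 384
// slat gap = ⌊(1893 − 13·99) / 14⌋ = 43
translate([445, 324, 0]) cube([63, 63, 474]);
translate([445, 1554, 0]) cube([63, 63, 474]);
translate([2401, 324, 0]) cube([63, 63, 474]);
translate([2401, 1554, 0]) cube([63, 63, 474]);
translate([508, 324, 199]) cube([1893, 32, 185]);
translate([508, 1585, 199]) cube([1893, 32, 185]);
translate([445, 387, 199]) cube([32, 1167, 185]);
translate([2432, 387, 199]) cube([32, 1167, 185]);
translate([551, 324, 384]) cube([99, 1293, 24]);
translate([693, 324, 384]) cube([99, 1293, 24]);
translate([835, 324, 384]) cube([99, 1293, 24]);
translate([977, 324, 384]) cube([99, 1293, 24]);
translate([1119, 324, 384]) cube([99, 1293, 24]);
translate([1261, 324, 384]) cube([99, 1293, 24]);
translate([1403, 324, 384]) cube([99, 1293, 24]);
translate([1545, 324, 384]) cube([99, 1293, 24]);
translate([1687, 324, 384]) cube([99, 1293, 24]);
translate([1829, 324, 384]) cube([99, 1293, 24]);
translate([1971, 324, 384]) cube([99, 1293, 24]);
translate([2113, 324, 384]) cube([99, 1293, 24]);
translate([2255, 324, 384]) cube([99, 1293, 24]);


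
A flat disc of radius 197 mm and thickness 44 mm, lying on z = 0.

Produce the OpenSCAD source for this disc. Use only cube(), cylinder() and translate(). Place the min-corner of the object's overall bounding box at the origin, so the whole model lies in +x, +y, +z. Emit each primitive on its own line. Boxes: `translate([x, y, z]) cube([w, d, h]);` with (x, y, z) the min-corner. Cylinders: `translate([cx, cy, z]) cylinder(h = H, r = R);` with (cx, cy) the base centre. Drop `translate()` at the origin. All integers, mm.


translate([197, 197, 0]) cylinder(h = 44, r = 197);


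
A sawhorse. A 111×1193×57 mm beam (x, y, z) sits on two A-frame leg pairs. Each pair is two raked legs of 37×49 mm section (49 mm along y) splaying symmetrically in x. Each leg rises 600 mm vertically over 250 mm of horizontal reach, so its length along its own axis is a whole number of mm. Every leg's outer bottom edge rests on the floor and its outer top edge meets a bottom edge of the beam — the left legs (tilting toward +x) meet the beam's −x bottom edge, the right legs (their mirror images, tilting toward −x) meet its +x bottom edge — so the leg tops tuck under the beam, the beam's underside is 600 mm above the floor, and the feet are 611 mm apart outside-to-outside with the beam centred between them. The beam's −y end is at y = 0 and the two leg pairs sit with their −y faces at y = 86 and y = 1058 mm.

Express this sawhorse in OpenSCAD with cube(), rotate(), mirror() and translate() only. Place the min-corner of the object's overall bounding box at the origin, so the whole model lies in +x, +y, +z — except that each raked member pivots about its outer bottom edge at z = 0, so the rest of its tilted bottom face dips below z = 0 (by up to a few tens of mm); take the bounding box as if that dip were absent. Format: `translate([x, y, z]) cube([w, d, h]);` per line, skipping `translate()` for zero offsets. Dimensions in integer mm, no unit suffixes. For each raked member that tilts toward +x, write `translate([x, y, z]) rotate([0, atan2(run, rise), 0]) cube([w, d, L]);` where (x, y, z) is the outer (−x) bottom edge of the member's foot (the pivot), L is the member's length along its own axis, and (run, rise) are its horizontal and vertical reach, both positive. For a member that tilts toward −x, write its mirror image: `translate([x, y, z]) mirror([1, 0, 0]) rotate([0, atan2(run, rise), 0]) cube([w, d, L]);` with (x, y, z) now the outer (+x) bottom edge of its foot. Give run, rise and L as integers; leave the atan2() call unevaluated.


translate([250, 0, 600]) cube([111, 1193, 57]);
translate([0, 86, 0]) rotate([0, atan2(250, 600), 0]) cube([37, 49, 650]);
translate([611, 86, 0]) mirror([1, 0, 0]) rotate([0, atan2(250, 600), 0]) cube([37, 49, 650]);
translate([0, 1058, 0]) rotate([0, atan2(250, 600), 0]) cube([37, 49, 650]);
translate([611, 1058, 0]) mirror([1, 0, 0]) rotate([0, atan2(250, 600), 0]) cube([37, 49, 650]);


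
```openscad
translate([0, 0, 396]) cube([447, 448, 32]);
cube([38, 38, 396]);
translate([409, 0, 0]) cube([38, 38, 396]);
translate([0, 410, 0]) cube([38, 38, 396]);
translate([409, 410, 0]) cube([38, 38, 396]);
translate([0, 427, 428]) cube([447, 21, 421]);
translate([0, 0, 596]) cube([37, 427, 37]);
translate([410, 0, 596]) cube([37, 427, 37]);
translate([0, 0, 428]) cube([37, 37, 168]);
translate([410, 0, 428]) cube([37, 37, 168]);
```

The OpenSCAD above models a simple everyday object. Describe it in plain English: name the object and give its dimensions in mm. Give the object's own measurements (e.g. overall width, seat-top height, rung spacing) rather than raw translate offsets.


A chair. The seat is a 447×448×32 mm slab with its top at z = 428 mm, on four 38×38 mm corner legs (flush with the seat edges, standing on z = 0). A flat backrest 21 mm thick, 421 mm tall, spans the full seat width and rises from the seat top along its +y edge, rear face flush with the rear of the seat. Two armrests of 37×37 mm section run along each side from the seat's front edge to the front of the backrest, top faces 205 mm above the seat top and outer faces flush with the seat's x-edges; a 37×37 mm post under the front of each armrest stands on the seat at the front corner.


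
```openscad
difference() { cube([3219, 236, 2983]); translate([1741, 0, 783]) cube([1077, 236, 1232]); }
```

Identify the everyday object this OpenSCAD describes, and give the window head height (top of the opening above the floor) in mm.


A wall with a window opening. The window head height is 2015 mm.

A wall with a rectangular opening subtracted — a window. Sill at z = 783, opening 1232 mm tall, so the head is at 783 + 1232 = 2015 mm.


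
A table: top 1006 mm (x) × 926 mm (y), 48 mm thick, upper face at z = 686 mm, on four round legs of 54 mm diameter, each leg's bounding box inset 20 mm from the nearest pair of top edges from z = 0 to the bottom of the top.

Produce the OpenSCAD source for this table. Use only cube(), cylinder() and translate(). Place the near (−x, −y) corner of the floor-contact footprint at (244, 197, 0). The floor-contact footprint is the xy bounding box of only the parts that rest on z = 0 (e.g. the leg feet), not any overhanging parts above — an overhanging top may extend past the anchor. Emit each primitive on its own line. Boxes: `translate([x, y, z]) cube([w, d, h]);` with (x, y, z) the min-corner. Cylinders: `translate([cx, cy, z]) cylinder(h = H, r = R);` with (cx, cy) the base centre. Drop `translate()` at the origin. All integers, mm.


// leg_h = 686 - 48 = 638
translate([224, 177, 638]) cube([1006, 926, 48]);
translate([271, 224, 0]) cylinder(h = 638, r = 27);
translate([1183, 224, 0]) cylinder(h = 638, r = 27);
translate([271, 1056, 0]) cylinder(h = 638, r = 27);
translate([1183, 1056, 0]) cylinder(h = 638, r = 27);


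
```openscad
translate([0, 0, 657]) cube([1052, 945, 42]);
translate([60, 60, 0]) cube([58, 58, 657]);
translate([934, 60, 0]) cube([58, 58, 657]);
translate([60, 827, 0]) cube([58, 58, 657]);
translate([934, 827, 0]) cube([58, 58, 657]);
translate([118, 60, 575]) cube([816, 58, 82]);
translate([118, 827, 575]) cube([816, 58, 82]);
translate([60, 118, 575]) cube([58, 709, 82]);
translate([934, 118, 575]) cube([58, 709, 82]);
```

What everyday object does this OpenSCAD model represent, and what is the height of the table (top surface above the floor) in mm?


A table. The table height is 699 mm.

A 1052×945×42 slab sits at z = 657 on four 58 mm square posts — a table. The top surface is at 657 + 42 = 699 mm.


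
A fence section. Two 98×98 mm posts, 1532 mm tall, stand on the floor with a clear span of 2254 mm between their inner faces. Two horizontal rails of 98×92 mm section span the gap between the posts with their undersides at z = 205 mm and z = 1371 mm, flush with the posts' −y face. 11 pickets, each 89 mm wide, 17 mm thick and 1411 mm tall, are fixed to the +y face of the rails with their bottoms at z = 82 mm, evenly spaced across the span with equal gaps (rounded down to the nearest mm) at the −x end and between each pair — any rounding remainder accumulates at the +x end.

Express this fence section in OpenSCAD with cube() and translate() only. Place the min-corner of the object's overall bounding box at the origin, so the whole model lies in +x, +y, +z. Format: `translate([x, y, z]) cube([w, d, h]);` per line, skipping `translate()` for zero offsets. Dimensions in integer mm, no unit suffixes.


cube([98, 98, 1532]);
translate([2352, 0, 0]) cube([98, 98, 1532]);
translate([98, 0, 205]) cube([2254, 98, 92]);
translate([98, 0, 1371]) cube([2254, 98, 92]);
translate([204, 98, 82]) cube([89, 17, 1411]);
translate([399, 98, 82]) cube([89, 17, 1411]);
translate([594, 98, 82]) cube([89, 17, 1411]);
translate([789, 98, 82]) cube([89, 17, 1411]);
translate([984, 98, 82]) cube([89, 17, 1411]);
translate([1179, 98, 82]) cube([89, 17, 1411]);
translate([1374, 98, 82]) cube([89, 17, 1411]);
translate([1569, 98, 82]) cube([89, 17, 1411]);
translate([1764, 98, 82]) cube([89, 17, 1411]);
translate([1959, 98, 82]) cube([89, 17, 1411]);
translate([2154, 98, 82]) cube([89, 17, 1411]);


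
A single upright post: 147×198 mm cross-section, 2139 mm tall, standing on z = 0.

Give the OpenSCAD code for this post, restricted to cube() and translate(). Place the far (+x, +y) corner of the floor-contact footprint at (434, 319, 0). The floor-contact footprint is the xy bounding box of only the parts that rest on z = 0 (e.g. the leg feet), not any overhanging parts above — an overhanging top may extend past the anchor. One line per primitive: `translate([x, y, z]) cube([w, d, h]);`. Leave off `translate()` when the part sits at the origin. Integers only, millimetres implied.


translate([287, 121, 0]) cube([147, 198, 2139]);


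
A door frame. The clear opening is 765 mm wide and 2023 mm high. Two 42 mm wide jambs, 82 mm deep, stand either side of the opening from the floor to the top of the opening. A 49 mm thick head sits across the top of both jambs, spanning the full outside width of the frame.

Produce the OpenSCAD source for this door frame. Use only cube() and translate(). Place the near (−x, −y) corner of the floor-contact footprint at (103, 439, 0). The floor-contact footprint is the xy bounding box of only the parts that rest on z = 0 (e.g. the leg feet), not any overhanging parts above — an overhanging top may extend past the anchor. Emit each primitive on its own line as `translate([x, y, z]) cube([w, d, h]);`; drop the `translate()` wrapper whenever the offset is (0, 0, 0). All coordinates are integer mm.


translate([103, 439, 0]) cube([42, 82, 2023]);
translate([910, 439, 0]) cube([42, 82, 2023]);
translate([103, 439, 2023]) cube([849, 82, 49]);


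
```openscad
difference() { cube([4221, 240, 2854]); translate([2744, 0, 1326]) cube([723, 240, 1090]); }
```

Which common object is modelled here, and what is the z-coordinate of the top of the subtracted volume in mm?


A wall with a window opening. The window head height is 2416 mm.

A wall with a rectangular opening subtracted — a window. Sill at z = 1326, opening 1090 mm tall, so the head is at 1326 + 1090 = 2416 mm.


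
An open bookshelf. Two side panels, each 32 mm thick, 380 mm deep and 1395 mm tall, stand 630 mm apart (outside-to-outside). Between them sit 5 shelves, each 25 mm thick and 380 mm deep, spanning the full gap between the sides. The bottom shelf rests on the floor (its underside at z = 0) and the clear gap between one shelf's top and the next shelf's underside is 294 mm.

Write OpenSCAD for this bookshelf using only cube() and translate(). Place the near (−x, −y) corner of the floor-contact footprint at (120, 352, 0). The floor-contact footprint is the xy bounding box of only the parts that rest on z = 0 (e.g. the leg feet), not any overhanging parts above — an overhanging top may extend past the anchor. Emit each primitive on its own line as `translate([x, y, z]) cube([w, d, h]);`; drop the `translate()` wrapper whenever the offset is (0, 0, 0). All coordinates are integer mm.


translate([120, 352, 0]) cube([32, 380, 1395]);
translate([718, 352, 0]) cube([32, 380, 1395]);
translate([152, 352, 0]) cube([566, 380, 25]);
translate([152, 352, 319]) cube([566, 380, 25]);
translate([152, 352, 638]) cube([566, 380, 25]);
translate([152, 352, 957]) cube([566, 380, 25]);
translate([152, 352, 1276]) cube([566, 380, 25]);


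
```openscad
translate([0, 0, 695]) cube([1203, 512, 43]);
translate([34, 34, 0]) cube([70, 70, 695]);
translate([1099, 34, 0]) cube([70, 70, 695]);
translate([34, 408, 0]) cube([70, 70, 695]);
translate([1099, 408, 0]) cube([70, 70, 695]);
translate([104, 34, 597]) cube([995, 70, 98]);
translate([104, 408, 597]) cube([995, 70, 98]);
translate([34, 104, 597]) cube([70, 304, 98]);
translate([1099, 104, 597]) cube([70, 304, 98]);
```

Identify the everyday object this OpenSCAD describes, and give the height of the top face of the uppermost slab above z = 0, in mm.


A table. The table height is 738 mm.

A 1203×512×43 slab sits at z = 695 on four 70 mm square posts — a table. The top surface is at 695 + 43 = 738 mm.


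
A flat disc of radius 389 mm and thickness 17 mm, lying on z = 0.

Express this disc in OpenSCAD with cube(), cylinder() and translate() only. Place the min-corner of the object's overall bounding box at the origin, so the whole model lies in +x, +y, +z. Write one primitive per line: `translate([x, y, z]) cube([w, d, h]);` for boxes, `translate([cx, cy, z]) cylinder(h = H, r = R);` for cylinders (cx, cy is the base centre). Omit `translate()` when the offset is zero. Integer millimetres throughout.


translate([389, 389, 0]) cylinder(h = 17, r = 389);


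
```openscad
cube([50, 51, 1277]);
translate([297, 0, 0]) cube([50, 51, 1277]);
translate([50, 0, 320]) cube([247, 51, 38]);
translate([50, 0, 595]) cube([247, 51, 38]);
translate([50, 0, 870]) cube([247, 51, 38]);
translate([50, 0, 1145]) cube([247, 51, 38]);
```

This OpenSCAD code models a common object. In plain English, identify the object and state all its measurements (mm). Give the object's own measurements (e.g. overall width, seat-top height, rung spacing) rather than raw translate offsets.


A straight ladder. Two 50×51 mm vertical rails, 1277 mm tall, stand 347 mm apart (outside-to-outside) with their front faces coplanar on the −y side. 4 rungs, each 51 mm deep and 38 mm tall, span between the inner faces of the rails, front faces flush with the rails. The lowest rung's underside is at z = 320 mm and rungs are spaced 275 mm apart (underside to underside).


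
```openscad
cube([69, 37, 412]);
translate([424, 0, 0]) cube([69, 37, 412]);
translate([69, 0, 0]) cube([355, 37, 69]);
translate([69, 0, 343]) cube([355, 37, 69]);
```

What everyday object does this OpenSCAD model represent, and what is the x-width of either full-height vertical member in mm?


A picture frame. The border width is 69 mm.

Four thin pieces enclosing a rectangular opening — a picture frame. The two full-height stiles are 412 mm tall; the top rail sits at z = 343 and is 69 mm tall, so the border above the opening is 412 − 343 = 69 mm, matching the stile x-width.


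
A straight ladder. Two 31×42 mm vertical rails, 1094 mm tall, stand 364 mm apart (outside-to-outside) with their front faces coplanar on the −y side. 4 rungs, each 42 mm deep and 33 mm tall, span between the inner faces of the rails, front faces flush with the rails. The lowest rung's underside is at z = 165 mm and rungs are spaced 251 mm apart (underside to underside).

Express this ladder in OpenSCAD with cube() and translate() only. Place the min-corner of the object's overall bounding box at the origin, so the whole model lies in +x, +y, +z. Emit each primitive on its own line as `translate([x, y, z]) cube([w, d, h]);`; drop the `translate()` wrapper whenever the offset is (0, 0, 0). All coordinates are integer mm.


cube([31, 42, 1094]);
translate([333, 0, 0]) cube([31, 42, 1094]);
translate([31, 0, 165]) cube([302, 42, 33]);
translate([31, 0, 416]) cube([302, 42, 33]);
translate([31, 0, 667]) cube([302, 42, 33]);
translate([31, 0, 918]) cube([302, 42, 33]);


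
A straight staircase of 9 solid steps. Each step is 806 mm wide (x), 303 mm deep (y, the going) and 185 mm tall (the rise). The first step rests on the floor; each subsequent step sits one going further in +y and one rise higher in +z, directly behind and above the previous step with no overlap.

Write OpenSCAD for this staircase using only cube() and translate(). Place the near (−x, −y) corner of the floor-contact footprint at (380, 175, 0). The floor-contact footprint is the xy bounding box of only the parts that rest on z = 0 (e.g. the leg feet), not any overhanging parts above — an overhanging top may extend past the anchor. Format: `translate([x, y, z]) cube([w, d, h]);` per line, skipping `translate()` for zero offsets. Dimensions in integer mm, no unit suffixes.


translate([380, 175, 0]) cube([806, 303, 185]);
translate([380, 478, 185]) cube([806, 303, 185]);
translate([380, 781, 370]) cube([806, 303, 185]);
translate([380, 1084, 555]) cube([806, 303, 185]);
translate([380, 1387, 740]) cube([806, 303, 185]);
translate([380, 1690, 925]) cube([806, 303, 185]);
translate([380, 1993, 1110]) cube([806, 303, 185]);
translate([380, 2296, 1295]) cube([806, 303, 185]);
translate([380, 2599, 1480]) cube([806, 303, 185]);


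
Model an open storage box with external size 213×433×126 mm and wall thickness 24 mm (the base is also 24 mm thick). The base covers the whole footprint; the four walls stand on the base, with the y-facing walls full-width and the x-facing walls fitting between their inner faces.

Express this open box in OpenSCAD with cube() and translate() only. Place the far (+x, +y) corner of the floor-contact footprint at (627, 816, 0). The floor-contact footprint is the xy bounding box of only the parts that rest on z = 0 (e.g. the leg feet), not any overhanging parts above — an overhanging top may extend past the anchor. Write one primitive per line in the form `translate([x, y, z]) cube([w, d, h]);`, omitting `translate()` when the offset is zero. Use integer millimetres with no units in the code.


translate([414, 383, 0]) cube([213, 433, 24]);
translate([414, 383, 24]) cube([213, 24, 102]);
translate([414, 792, 24]) cube([213, 24, 102]);
translate([414, 407, 24]) cube([24, 385, 102]);
translate([603, 407, 24]) cube([24, 385, 102]);


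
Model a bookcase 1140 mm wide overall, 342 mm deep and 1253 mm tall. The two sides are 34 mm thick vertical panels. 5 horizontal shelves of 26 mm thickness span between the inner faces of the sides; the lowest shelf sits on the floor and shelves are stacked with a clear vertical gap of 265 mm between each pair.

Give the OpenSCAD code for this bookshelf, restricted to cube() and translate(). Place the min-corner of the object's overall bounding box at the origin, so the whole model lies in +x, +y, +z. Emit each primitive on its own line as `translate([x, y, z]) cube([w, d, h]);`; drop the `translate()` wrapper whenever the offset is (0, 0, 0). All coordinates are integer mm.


cube([34, 342, 1253]);
translate([1106, 0, 0]) cube([34, 342, 1253]);
translate([34, 0, 0]) cube([1072, 342, 26]);
translate([34, 0, 291]) cube([1072, 342, 26]);
translate([34, 0, 582]) cube([1072, 342, 26]);
translate([34, 0, 873]) cube([1072, 342, 26]);
translate([34, 0, 1164]) cube([1072, 342, 26]);


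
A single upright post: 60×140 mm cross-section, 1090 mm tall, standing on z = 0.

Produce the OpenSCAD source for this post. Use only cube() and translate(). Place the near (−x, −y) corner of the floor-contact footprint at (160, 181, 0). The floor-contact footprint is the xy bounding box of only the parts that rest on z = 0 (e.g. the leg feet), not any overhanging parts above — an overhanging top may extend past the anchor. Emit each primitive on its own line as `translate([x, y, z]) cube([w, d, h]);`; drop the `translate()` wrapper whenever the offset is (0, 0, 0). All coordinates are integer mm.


translate([160, 181, 0]) cube([60, 140, 1090]);


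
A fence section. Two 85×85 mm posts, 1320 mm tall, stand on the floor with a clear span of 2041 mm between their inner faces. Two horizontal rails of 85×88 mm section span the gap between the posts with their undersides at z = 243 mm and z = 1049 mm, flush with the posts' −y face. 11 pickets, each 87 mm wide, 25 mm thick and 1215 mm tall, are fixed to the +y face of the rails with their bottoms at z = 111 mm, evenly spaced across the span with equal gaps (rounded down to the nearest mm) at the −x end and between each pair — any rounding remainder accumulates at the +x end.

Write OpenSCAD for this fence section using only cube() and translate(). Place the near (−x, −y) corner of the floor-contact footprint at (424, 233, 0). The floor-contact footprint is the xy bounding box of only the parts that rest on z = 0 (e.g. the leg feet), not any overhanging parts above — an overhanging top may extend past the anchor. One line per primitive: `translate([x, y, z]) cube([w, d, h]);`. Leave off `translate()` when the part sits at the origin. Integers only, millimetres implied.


translate([424, 233, 0]) cube([85, 85, 1320]);
translate([2550, 233, 0]) cube([85, 85, 1320]);
translate([509, 233, 243]) cube([2041, 85, 88]);
translate([509, 233, 1049]) cube([2041, 85, 88]);
translate([599, 318, 111]) cube([87, 25, 1215]);
translate([776, 318, 111]) cube([87, 25, 1215]);
translate([953, 318, 111]) cube([87, 25, 1215]);
translate([1130, 318, 111]) cube([87, 25, 1215]);
translate([1307, 318, 111]) cube([87, 25, 1215]);
translate([1484, 318, 111]) cube([87, 25, 1215]);
translate([1661, 318, 111]) cube([87, 25, 1215]);
translate([1838, 318, 111]) cube([87, 25, 1215]);
translate([2015, 318, 111]) cube([87, 25, 1215]);
translate([2192, 318, 111]) cube([87, 25, 1215]);
translate([2369, 318, 111]) cube([87, 25, 1215]);


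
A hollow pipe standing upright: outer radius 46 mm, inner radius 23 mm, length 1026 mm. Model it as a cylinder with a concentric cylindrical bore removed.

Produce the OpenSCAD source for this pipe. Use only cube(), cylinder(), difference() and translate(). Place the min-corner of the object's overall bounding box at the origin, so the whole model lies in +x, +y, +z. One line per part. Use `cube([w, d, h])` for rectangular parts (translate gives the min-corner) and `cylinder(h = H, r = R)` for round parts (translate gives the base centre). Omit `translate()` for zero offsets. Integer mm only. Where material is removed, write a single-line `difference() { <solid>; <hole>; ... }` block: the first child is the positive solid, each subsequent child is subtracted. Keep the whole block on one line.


difference() { translate([46, 46, 0]) cylinder(h = 1026, r = 46); translate([46, 46, 0]) cylinder(h = 1026, r = 23); }


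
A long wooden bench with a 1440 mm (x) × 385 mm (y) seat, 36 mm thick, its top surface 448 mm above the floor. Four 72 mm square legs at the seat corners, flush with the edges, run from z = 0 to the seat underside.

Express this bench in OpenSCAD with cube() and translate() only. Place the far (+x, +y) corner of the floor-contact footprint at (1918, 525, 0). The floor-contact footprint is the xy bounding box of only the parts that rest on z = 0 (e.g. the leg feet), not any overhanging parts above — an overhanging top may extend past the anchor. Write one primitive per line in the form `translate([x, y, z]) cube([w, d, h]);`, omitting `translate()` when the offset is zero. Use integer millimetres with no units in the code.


translate([478, 140, 412]) cube([1440, 385, 36]);
translate([478, 140, 0]) cube([72, 72, 412]);
translate([478, 453, 0]) cube([72, 72, 412]);
translate([1846, 140, 0]) cube([72, 72, 412]);
translate([1846, 453, 0]) cube([72, 72, 412]);


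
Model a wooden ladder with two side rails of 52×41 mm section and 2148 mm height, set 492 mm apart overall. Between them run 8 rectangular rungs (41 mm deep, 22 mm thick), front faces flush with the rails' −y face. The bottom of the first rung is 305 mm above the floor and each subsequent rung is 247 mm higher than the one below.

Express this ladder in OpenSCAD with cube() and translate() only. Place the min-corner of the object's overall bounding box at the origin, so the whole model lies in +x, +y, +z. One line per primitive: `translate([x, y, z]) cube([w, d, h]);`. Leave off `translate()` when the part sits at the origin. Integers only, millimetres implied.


cube([52, 41, 2148]);
translate([440, 0, 0]) cube([52, 41, 2148]);
translate([52, 0, 305]) cube([388, 41, 22]);
translate([52, 0, 552]) cube([388, 41, 22]);
translate([52, 0, 799]) cube([388, 41, 22]);
translate([52, 0, 1046]) cube([388, 41, 22]);
translate([52, 0, 1293]) cube([388, 41, 22]);
translate([52, 0, 1540]) cube([388, 41, 22]);
translate([52, 0, 1787]) cube([388, 41, 22]);
translate([52, 0, 2034]) cube([388, 41, 22]);


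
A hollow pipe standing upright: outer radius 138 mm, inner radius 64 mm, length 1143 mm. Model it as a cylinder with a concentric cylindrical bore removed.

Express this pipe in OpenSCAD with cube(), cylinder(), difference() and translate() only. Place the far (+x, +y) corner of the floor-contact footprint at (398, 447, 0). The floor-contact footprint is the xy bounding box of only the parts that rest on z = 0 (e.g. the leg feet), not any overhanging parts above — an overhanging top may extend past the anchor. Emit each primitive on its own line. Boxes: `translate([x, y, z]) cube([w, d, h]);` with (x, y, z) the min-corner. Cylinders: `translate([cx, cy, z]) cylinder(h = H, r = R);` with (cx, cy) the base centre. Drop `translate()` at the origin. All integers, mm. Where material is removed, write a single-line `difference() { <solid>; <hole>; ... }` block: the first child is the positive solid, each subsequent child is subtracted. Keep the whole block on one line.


difference() { translate([260, 309, 0]) cylinder(h = 1143, r = 138); translate([260, 309, 0]) cylinder(h = 1143, r = 64); }


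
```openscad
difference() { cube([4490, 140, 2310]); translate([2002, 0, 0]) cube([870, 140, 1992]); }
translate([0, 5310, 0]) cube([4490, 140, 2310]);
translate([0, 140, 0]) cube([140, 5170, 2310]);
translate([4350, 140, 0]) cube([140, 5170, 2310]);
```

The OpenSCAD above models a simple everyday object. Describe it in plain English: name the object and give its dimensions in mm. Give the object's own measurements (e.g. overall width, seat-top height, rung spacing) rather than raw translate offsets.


A single room: four walls, each 2310 mm tall and 140 mm thick, enclosing an outside footprint 4490×5450 mm (x × y), no floor or roof. The front and back walls (−y and +y sides) run the full x-width; the side walls fit between their inner faces. A door opening 870 mm wide and 1992 mm tall is cut through the front wall from the floor up, its −x edge 2002 mm from the wall's −x end.


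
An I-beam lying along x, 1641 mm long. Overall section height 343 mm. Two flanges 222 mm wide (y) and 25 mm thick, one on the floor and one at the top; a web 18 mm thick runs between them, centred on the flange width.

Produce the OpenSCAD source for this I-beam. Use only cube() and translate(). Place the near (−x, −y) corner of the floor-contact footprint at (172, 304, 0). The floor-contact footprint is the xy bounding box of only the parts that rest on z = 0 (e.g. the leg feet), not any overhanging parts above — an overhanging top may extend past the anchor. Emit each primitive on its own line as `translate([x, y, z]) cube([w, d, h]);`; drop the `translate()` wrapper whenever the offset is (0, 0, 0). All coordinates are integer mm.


translate([172, 304, 0]) cube([1641, 222, 25]);
translate([172, 406, 25]) cube([1641, 18, 293]);
translate([172, 304, 318]) cube([1641, 222, 25]);


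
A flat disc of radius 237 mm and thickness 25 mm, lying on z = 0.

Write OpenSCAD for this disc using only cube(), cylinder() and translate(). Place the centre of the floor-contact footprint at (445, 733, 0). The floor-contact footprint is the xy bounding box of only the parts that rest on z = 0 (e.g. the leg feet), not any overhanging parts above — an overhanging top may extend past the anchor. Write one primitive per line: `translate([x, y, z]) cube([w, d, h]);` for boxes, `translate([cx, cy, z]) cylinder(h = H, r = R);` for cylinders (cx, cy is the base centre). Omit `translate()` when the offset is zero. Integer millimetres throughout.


translate([445, 733, 0]) cylinder(h = 25, r = 237);


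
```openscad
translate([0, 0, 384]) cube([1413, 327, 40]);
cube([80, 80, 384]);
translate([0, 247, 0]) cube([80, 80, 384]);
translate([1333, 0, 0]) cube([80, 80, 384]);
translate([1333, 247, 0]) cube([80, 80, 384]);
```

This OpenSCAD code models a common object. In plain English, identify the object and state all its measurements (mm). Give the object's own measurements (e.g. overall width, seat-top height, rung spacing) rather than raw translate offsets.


A long wooden bench with a 1413 mm (x) × 327 mm (y) seat, 40 mm thick, its top surface 424 mm above the floor. Four 80 mm square legs at the seat corners, flush with the edges, run from z = 0 to the seat underside.
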